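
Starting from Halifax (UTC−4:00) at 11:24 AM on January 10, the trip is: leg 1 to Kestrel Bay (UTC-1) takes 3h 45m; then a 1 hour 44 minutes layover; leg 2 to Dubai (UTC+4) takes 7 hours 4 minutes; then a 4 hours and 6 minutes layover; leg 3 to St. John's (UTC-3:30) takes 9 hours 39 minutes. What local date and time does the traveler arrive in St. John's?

2:12 PM on Jan 11

Convert departure to UTC: 11:24 AM + 4:00 = 3:24 PM UTC on Jan 10.
Add 3 hours and 45 minutes leg 1 → 7:09 PM UTC.
Add 1 hour 44 minutes layover in Kestrel Bay → 8:53 PM UTC.
Add 7 hours and 4 minutes leg 2 → 3:57 AM UTC (Jan 11).
Add 4 hours and 6 minutes layover in Dubai → 8:03 AM UTC.
Add 9 hours 39 minutes leg 3 → 5:42 PM UTC.
St. John's is UTC−3:30, so local arrival = 5:42 PM − 3:30 = 2:12 PM on Jan 11.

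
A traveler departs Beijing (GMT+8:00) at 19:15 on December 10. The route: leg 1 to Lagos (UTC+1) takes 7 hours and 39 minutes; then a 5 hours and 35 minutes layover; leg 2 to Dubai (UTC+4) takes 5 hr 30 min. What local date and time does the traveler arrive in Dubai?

Convert departure to UTC: 19:15 − 8:00 = 11:15 UTC on Dec 10.
Add 7 hours and 39 minutes leg 1 → 18:54 UTC.
Add 5 hours 35 minutes layover in Lagos → 00:29 UTC (Dec 11).
Add 5 hours and 30 minutes leg 2 → 05:59 UTC.
Dubai is UTC+4:00, so local arrival = 05:59 + 4:00 = 09:59 on Dec 11.

09:59 on Dec 11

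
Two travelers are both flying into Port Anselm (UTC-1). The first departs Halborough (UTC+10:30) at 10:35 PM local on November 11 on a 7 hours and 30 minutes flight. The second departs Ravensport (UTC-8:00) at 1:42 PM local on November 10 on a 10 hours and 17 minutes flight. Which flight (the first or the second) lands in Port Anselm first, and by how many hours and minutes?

Flight 1 in UTC: 10:35 PM − 10:30 = 12:05 PM on Nov 11.
+7 hours 30 minutes → arrive 7:35 PM UTC on Nov 11.
Flight 2 in UTC: 1:42 PM + 8:00 = 9:42 PM on Nov 10.
+10 hours and 17 minutes → arrive 7:59 AM UTC on Nov 11.
Flight 2 lands earlier by 11 hours 36 minutes.

the second, by 11 hours 36 minutes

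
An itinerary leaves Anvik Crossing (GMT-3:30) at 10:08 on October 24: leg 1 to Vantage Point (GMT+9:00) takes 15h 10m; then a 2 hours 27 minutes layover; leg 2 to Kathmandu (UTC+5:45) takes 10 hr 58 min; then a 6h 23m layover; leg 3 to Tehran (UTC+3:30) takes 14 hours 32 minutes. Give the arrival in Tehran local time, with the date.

Convert departure to UTC: 10:08 + 3:30 = 13:38 UTC on Oct 24.
Add 15 hours 10 minutes leg 1 → 04:48 UTC (Oct 25).
Add 2 hours 27 minutes layover in Vantage Point → 07:15 UTC.
Add 10 hours 58 minutes leg 2 → 18:13 UTC.
Add 6 hours 23 minutes layover in Kathmandu → 00:36 UTC (Oct 26).
Add 14 hours 32 minutes leg 3 → 15:08 UTC.
Tehran is UTC+3:30, so local arrival = 15:08 + 3:30 = 18:38 on Oct 26.

18:38 on October 26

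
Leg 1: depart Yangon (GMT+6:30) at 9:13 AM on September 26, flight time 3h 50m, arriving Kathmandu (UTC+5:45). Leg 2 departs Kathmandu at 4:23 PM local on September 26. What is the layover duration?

4 hours 5 minutes

Convert departure to UTC: 9:13 AM − 6:30 = 2:43 AM UTC on Sep 26.
Add 3 hours and 50 minutes flight time → 6:33 AM UTC.
Kathmandu is UTC+5:45, so local arrival = 6:33 AM + 5:45 = 12:18 PM on Sep 26.
Layover = 4:23 PM − 12:18 PM = 4 hours 5 minutes.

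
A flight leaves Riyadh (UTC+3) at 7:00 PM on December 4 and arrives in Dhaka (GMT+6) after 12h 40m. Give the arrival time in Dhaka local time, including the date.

Convert departure to UTC: 7:00 PM − 3:00 = 4:00 PM UTC on Dec 4.
Add 12 hours 40 minutes travel time → 4:40 AM UTC (Dec 5).
Dhaka is UTC+6:00, so local arrival = 4:40 AM + 6:00 = 10:40 AM on Dec 5.

10:40 AM on December 5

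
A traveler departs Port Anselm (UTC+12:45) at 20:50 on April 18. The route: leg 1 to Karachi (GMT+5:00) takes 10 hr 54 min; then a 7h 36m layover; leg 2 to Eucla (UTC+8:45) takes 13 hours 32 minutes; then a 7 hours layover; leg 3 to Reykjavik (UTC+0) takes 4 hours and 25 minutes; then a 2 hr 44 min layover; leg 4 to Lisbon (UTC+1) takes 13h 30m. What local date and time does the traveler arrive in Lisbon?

Convert departure to UTC: 20:50 − 12:45 = 08:05 UTC on Apr 18.
Add 10 hours and 54 minutes leg 1 → 18:59 UTC.
Add 7 hours 36 minutes layover in Karachi → 02:35 UTC (Apr 19).
Add 13 hours and 32 minutes leg 2 → 16:07 UTC.
Add 7 hours layover in Eucla → 23:07 UTC.
Add 4 hours 25 minutes leg 3 → 03:32 UTC (Apr 20).
Add 2 hours and 44 minutes layover in Reykjavik → 06:16 UTC.
Add 13 hours 30 minutes leg 4 → 19:46 UTC.
Lisbon is UTC+1:00, so local arrival = 19:46 + 1:00 = 20:46 on Apr 20.

20:46 on Apr 20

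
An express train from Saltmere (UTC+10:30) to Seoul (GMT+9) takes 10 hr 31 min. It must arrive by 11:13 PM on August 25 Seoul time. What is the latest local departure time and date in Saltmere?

Target arrival in UTC: 11:13 PM − 9:00 = 2:13 PM on Aug 25.
Subtract 10 hours 31 minutes → departure 3:42 AM UTC on Aug 25.
Saltmere is UTC+10:30: 3:42 AM + 10:30 = 2:12 PM on Aug 25.

2:12 PM on Aug 25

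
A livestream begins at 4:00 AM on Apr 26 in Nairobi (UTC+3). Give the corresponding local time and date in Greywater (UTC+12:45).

Greywater is 9:45 ahead of Nairobi.
Shift by the zone difference: 4:00 AM + 9:45 = 1:45 PM on Apr 26 in Greywater.

1:45 PM on April 26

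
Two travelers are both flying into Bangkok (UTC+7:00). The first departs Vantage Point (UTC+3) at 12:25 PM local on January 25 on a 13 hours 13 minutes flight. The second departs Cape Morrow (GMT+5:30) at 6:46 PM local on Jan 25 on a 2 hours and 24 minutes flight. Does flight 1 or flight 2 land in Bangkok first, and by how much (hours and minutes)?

Flight 1 in UTC: 12:25 PM − 3:00 = 9:25 AM on Jan 25.
+13 hours and 13 minutes → arrive 10:38 PM UTC on Jan 25.
Flight 2 in UTC: 6:46 PM − 5:30 = 1:16 PM on Jan 25.
+2 hours and 24 minutes → arrive 3:40 PM UTC on Jan 25.
Flight 2 lands earlier by 6 hours 58 minutes.

the second, by 6 hours 58 minutes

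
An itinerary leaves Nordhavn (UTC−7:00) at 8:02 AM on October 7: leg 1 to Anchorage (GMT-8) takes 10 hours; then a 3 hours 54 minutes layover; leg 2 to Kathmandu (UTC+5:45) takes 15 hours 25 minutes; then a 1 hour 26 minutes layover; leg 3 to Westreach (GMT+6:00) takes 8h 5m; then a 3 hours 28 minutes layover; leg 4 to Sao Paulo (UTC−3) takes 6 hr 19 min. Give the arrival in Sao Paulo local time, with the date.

Convert departure to UTC: 8:02 AM + 7:00 = 3:02 PM UTC on Oct 7.
Add 10 hours leg 1 → 1:02 AM UTC (Oct 8).
Add 3 hours and 54 minutes layover in Anchorage → 4:56 AM UTC.
Add 15 hours 25 minutes leg 2 → 8:21 PM UTC.
Add 1 hour 26 minutes layover in Kathmandu → 9:47 PM UTC.
Add 8 hours 5 minutes leg 3 → 5:52 AM UTC (Oct 9).
Add 3 hours 28 minutes layover in Westreach → 9:20 AM UTC.
Add 6 hours and 19 minutes leg 4 → 3:39 PM UTC.
Sao Paulo is UTC−3:00, so local arrival = 3:39 PM − 3:00 = 12:39 PM on Oct 9.

12:39 PM on October 9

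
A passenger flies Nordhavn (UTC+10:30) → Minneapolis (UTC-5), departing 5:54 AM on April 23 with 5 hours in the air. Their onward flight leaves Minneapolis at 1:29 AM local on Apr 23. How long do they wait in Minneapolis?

6 hours 5 minutes

Convert departure to UTC: 5:54 AM − 10:30 = 7:24 PM UTC on Apr 22.
Add 5 hours flight time → 12:24 AM UTC (Apr 23).
Minneapolis is UTC−5:00, so local arrival = 12:24 AM − 5:00 = 7:24 PM on Apr 22.
Layover = 1:29 AM − 7:24 PM (+1 day) = 6 hours 5 minutes.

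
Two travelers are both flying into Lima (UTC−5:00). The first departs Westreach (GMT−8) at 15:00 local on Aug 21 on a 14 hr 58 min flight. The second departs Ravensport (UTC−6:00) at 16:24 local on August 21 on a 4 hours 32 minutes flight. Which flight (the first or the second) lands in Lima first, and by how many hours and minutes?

the second, by 11 hours 2 minutes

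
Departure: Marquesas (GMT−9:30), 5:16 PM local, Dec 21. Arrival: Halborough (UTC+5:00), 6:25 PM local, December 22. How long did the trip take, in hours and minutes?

10 hours 39 minutes

Departure in UTC: 5:16 PM + 9:30 = 2:46 AM on Dec 22.
Arrival in UTC: 6:25 PM − 5:00 = 1:25 PM on Dec 22.
Elapsed = 1:25 PM − 2:46 AM = 10 hours 39 minutes.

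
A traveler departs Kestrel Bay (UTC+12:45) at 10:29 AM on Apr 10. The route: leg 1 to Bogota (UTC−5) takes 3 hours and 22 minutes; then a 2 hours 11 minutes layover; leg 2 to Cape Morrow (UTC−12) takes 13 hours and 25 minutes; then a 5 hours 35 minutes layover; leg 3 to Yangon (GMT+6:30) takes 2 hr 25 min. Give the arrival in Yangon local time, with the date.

7:12 AM on April 11

Convert departure to UTC: 10:29 AM − 12:45 = 9:44 PM UTC on Apr 9.
Add 3 hours 22 minutes leg 1 → 1:06 AM UTC (Apr 10).
Add 2 hours and 11 minutes layover in Bogota → 3:17 AM UTC.
Add 13 hours 25 minutes leg 2 → 4:42 PM UTC.
Add 5 hours 35 minutes layover in Cape Morrow → 10:17 PM UTC.
Add 2 hours and 25 minutes leg 3 → 12:42 AM UTC (Apr 11).
Yangon is UTC+6:30, so local arrival = 12:42 AM + 6:30 = 7:12 AM on Apr 11.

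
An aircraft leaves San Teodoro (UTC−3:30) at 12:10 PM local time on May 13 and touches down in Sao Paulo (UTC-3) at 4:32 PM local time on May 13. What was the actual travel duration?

3 hours 52 minutes

Departure in UTC: 12:10 PM + 3:30 = 3:40 PM on May 13.
Arrival in UTC: 4:32 PM + 3:00 = 7:32 PM on May 13.
Elapsed = 7:32 PM − 3:40 PM = 3 hours 52 minutes.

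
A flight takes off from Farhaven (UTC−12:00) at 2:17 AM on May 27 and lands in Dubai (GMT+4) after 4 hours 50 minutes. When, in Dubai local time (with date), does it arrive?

11:07 PM on May 27

Dubai is 16:00 ahead of Farhaven.
After 4 hours and 50 minutes it is 7:07 AM in Farhaven.
Shift by the zone difference: 7:07 AM + 16:00 = 11:07 PM on May 27 in Dubai.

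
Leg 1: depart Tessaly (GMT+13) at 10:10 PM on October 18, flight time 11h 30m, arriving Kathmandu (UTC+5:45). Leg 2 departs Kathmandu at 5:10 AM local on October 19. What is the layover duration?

2 hours 45 minutes

Convert departure to UTC: 10:10 PM − 13:00 = 9:10 AM UTC on Oct 18.
Add 11 hours and 30 minutes flight time → 8:40 PM UTC.
Kathmandu is UTC+5:45, so local arrival = 8:40 PM + 5:45 = 2:25 AM on Oct 19.
Layover = 5:10 AM − 2:25 AM = 2 hours 45 minutes.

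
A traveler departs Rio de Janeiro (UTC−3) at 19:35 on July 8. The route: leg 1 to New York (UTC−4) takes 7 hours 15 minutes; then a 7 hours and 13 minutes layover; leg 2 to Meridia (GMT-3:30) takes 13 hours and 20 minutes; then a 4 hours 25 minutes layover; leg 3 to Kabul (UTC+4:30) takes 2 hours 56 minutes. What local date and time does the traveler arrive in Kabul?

Convert departure to UTC: 19:35 + 3:00 = 22:35 UTC on Jul 8.
Add 7 hours 15 minutes leg 1 → 05:50 UTC (Jul 9).
Add 7 hours 13 minutes layover in New York → 13:03 UTC.
Add 13 hours and 20 minutes leg 2 → 02:23 UTC (Jul 10).
Add 4 hours 25 minutes layover in Meridia → 06:48 UTC.
Add 2 hours and 56 minutes leg 3 → 09:44 UTC.
Kabul is UTC+4:30, so local arrival = 09:44 + 4:30 = 14:14 on Jul 10.

14:14 on July 10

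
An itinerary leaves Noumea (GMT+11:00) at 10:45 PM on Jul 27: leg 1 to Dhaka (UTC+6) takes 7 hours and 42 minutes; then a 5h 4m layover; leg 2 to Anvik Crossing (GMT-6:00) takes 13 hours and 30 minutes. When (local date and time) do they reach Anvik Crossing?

8:01 AM on Jul 28

Convert departure to UTC: 10:45 PM − 11:00 = 11:45 AM UTC on Jul 27.
Add 7 hours 42 minutes leg 1 → 7:27 PM UTC.
Add 5 hours and 4 minutes layover in Dhaka → 12:31 AM UTC (Jul 28).
Add 13 hours and 30 minutes leg 2 → 2:01 PM UTC.
Anvik Crossing is UTC−6:00, so local arrival = 2:01 PM − 6:00 = 8:01 AM on Jul 28.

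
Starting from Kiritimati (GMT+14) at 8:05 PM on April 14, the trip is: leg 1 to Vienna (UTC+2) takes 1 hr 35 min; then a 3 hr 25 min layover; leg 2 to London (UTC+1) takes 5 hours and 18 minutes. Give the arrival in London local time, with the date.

Convert departure to UTC: 8:05 PM − 14:00 = 6:05 AM UTC on Apr 14.
Add 1 hour 35 minutes leg 1 → 7:40 AM UTC.
Add 3 hours and 25 minutes layover in Vienna → 11:05 AM UTC.
Add 5 hours and 18 minutes leg 2 → 4:23 PM UTC.
London is UTC+1:00, so local arrival = 4:23 PM + 1:00 = 5:23 PM on Apr 14.

5:23 PM on Apr 14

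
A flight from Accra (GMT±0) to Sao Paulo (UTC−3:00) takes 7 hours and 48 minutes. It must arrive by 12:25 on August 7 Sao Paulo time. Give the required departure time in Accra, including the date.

07:37 on August 7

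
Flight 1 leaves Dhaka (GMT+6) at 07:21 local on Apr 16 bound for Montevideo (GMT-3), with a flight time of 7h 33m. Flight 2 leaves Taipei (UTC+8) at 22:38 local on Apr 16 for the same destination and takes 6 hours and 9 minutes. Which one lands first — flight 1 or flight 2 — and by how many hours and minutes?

the first, by 11 hours 53 minutes

Flight 1 in UTC: 07:21 − 6:00 = 01:21 on Apr 16.
+7 hours and 33 minutes → arrive 08:54 UTC on Apr 16.
Flight 2 in UTC: 22:38 − 8:00 = 14:38 on Apr 16.
+6 hours 9 minutes → arrive 20:47 UTC on Apr 16.
Flight 1 lands earlier by 11 hours 53 minutes.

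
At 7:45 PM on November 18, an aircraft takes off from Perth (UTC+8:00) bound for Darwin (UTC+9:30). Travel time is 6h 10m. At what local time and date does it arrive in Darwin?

Convert departure to UTC: 7:45 PM − 8:00 = 11:45 AM UTC on Nov 18.
Add 6 hours 10 minutes travel time → 5:55 PM UTC.
Darwin is UTC+9:30, so local arrival = 5:55 PM + 9:30 = 3:25 AM on Nov 19.

3:25 AM on Nov 19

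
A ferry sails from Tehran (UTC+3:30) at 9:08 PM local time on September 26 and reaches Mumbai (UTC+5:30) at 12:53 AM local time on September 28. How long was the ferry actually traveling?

25 hours 45 minutes

Departure in UTC: 9:08 PM − 3:30 = 5:38 PM on Sep 26.
Arrival in UTC: 12:53 AM − 5:30 = 7:23 PM on Sep 27.
Elapsed = 7:23 PM − 5:38 PM (+1 day) = 25 hours 45 minutes.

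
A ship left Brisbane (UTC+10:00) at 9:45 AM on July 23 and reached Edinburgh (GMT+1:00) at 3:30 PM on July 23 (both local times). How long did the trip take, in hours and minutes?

Departure in UTC: 9:45 AM − 10:00 = 11:45 PM on Jul 22.
Arrival in UTC: 3:30 PM − 1:00 = 2:30 PM on Jul 23.
Elapsed = 2:30 PM − 11:45 PM (+1 day) = 14 hours 45 minutes.

14 hours 45 minutes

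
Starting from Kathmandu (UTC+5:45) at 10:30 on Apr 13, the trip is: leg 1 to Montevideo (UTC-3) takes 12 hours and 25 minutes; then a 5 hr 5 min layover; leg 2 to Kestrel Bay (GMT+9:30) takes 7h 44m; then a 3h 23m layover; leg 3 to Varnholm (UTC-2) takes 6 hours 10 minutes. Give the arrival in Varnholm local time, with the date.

13:32 on April 14

Convert departure to UTC: 10:30 − 5:45 = 04:45 UTC on Apr 13.
Add 12 hours and 25 minutes leg 1 → 17:10 UTC.
Add 5 hours and 5 minutes layover in Montevideo → 22:15 UTC.
Add 7 hours and 44 minutes leg 2 → 05:59 UTC (Apr 14).
Add 3 hours and 23 minutes layover in Kestrel Bay → 09:22 UTC.
Add 6 hours and 10 minutes leg 3 → 15:32 UTC.
Varnholm is UTC−2:00, so local arrival = 15:32 − 2:00 = 13:32 on Apr 14.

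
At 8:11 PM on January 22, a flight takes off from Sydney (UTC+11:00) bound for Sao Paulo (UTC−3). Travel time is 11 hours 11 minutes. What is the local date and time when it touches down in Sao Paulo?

5:22 PM on January 22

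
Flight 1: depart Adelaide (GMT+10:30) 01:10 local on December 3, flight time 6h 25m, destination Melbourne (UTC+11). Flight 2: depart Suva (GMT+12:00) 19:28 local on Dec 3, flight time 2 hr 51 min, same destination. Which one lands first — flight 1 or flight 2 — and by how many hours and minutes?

Flight 1 in UTC: 01:10 − 10:30 = 14:40 on Dec 2.
+6 hours and 25 minutes → arrive 21:05 UTC on Dec 2.
Flight 2 in UTC: 19:28 − 12:00 = 07:28 on Dec 3.
+2 hours 51 minutes → arrive 10:19 UTC on Dec 3.
Flight 1 lands earlier by 13 hours 14 minutes.

the first, by 13 hours 14 minutes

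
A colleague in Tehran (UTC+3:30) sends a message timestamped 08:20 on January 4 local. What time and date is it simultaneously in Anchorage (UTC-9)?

Anchorage is 12:30 behind Tehran.
Shift by the zone difference: 08:20 − 12:30 = 19:50 on Jan 3 in Anchorage.

19:50 on Jan 3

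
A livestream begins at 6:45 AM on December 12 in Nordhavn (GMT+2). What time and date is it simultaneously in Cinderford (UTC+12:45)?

5:30 PM on December 12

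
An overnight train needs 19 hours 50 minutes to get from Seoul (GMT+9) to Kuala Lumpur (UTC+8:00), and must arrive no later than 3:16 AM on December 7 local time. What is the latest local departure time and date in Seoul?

Target arrival in UTC: 3:16 AM − 8:00 = 7:16 PM on Dec 6.
Subtract 19 hours 50 minutes → departure 11:26 PM UTC on Dec 5.
Seoul is UTC+9:00: 11:26 PM + 9:00 = 8:26 AM on Dec 6.

8:26 AM on Dec 6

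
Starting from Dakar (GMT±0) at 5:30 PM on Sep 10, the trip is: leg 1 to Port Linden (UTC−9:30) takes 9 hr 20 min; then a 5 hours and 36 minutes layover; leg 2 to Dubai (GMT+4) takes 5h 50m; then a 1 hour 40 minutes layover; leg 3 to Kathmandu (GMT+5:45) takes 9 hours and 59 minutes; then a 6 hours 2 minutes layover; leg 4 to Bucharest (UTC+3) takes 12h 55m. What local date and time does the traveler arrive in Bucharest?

11:52 PM on Sep 12

Dakar is at UTC+0, so departure is already 5:30 PM UTC on Sep 10.
Add 9 hours and 20 minutes leg 1 → 2:50 AM UTC (Sep 11).
Add 5 hours and 36 minutes layover in Port Linden → 8:26 AM UTC.
Add 5 hours 50 minutes leg 2 → 2:16 PM UTC.
Add 1 hour 40 minutes layover in Dubai → 3:56 PM UTC.
Add 9 hours 59 minutes leg 3 → 1:55 AM UTC (Sep 12).
Add 6 hours 2 minutes layover in Kathmandu → 7:57 AM UTC.
Add 12 hours and 55 minutes leg 4 → 8:52 PM UTC.
Bucharest is UTC+3:00, so local arrival = 8:52 PM + 3:00 = 11:52 PM on Sep 12.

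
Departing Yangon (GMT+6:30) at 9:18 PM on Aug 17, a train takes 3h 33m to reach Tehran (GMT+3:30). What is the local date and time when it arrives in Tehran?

Convert departure to UTC: 9:18 PM − 6:30 = 2:48 PM UTC on Aug 17.
Add 3 hours and 33 minutes travel time → 6:21 PM UTC.
Tehran is UTC+3:30, so local arrival = 6:21 PM + 3:30 = 9:51 PM on Aug 17.

9:51 PM on August 17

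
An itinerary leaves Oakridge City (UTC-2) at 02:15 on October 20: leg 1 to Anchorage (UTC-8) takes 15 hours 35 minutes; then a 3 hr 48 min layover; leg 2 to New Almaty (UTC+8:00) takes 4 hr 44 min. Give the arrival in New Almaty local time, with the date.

12:22 on Oct 21

Convert departure to UTC: 02:15 + 2:00 = 04:15 UTC on Oct 20.
Add 15 hours 35 minutes leg 1 → 19:50 UTC.
Add 3 hours 48 minutes layover in Anchorage → 23:38 UTC.
Add 4 hours and 44 minutes leg 2 → 04:22 UTC (Oct 21).
New Almaty is UTC+8:00, so local arrival = 04:22 + 8:00 = 12:22 on Oct 21.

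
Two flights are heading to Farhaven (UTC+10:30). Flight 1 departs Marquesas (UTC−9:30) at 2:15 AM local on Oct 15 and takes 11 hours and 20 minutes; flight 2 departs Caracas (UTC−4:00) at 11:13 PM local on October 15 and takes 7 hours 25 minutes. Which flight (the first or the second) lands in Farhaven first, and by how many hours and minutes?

the first, by 11 hours 33 minutes

Flight 1 in UTC: 2:15 AM + 9:30 = 11:45 AM on Oct 15.
+11 hours 20 minutes → arrive 11:05 PM UTC on Oct 15.
Flight 2 in UTC: 11:13 PM + 4:00 = 3:13 AM on Oct 16.
+7 hours 25 minutes → arrive 10:38 AM UTC on Oct 16.
Flight 1 lands earlier by 11 hours 33 minutes.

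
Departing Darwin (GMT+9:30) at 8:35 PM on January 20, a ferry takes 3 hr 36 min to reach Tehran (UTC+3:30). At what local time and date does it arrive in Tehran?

Tehran is 6:00 behind Darwin.
After 3 hours 36 minutes it is 12:11 AM (Jan 21) in Darwin.
Shift by the zone difference: 12:11 AM − 6:00 = 6:11 PM on Jan 20 in Tehran.

6:11 PM on Jan 20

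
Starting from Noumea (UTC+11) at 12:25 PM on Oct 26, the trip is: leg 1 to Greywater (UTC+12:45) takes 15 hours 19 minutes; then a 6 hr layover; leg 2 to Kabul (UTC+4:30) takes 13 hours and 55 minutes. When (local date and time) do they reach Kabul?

5:09 PM on October 27

Convert departure to UTC: 12:25 PM − 11:00 = 1:25 AM UTC on Oct 26.
Add 15 hours and 19 minutes leg 1 → 4:44 PM UTC.
Add 6 hours layover in Greywater → 10:44 PM UTC.
Add 13 hours 55 minutes leg 2 → 12:39 PM UTC (Oct 27).
Kabul is UTC+4:30, so local arrival = 12:39 PM + 4:30 = 5:09 PM on Oct 27.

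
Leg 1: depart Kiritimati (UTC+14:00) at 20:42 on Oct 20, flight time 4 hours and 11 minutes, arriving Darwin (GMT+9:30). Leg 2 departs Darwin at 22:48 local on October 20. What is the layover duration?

2 hours 25 minutes

Convert departure to UTC: 20:42 − 14:00 = 06:42 UTC on Oct 20.
Add 4 hours and 11 minutes flight time → 10:53 UTC.
Darwin is UTC+9:30, so local arrival = 10:53 + 9:30 = 20:23 on Oct 20.
Layover = 22:48 − 20:23 = 2 hours 25 minutes.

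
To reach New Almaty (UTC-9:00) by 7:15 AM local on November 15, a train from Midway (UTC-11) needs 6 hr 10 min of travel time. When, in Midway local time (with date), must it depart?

11:05 PM on Nov 14

Target arrival in UTC: 7:15 AM + 9:00 = 4:15 PM on Nov 15.
Subtract 6 hours 10 minutes → departure 10:05 AM UTC on Nov 15.
Midway is UTC−11:00: 10:05 AM − 11:00 = 11:05 PM on Nov 14.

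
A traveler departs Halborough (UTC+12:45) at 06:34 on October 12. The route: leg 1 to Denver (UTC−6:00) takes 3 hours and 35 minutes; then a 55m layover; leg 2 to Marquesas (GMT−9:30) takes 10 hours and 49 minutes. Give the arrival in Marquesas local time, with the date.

Convert departure to UTC: 06:34 − 12:45 = 17:49 UTC on Oct 11.
Add 3 hours 35 minutes leg 1 → 21:24 UTC.
Add 55 minutes layover in Denver → 22:19 UTC.
Add 10 hours and 49 minutes leg 2 → 09:08 UTC (Oct 12).
Marquesas is UTC−9:30, so local arrival = 09:08 − 9:30 = 23:38 on Oct 11.

23:38 on October 11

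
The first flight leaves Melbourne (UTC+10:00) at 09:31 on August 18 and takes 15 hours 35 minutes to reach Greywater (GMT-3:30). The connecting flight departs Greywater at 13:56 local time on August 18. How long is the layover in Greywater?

Convert departure to UTC: 09:31 − 10:00 = 23:31 UTC on Aug 17.
Add 15 hours 35 minutes flight time → 15:06 UTC (Aug 18).
Greywater is UTC−3:30, so local arrival = 15:06 − 3:30 = 11:36 on Aug 18.
Layover = 13:56 − 11:36 = 2 hours 20 minutes.

2 hours 20 minutes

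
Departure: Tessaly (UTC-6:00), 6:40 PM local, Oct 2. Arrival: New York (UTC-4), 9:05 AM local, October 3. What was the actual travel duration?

New York is 2:00 ahead of Tessaly.
Clock-face elapsed time (ignoring zones) is 14 hours 25 minutes.
Actual elapsed = 14 hours 25 minutes − 2:00 = 12 hours 25 minutes.

12 hours 25 minutes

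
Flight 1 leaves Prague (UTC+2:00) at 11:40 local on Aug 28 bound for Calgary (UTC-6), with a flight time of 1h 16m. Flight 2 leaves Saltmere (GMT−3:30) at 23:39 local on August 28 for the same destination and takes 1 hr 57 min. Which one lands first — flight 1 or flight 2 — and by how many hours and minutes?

the first, by 18 hours 10 minutes

Flight 1 in UTC: 11:40 − 2:00 = 09:40 on Aug 28.
+1 hour 16 minutes → arrive 10:56 UTC on Aug 28.
Flight 2 in UTC: 23:39 + 3:30 = 03:09 on Aug 29.
+1 hour 57 minutes → arrive 05:06 UTC on Aug 29.
Flight 1 lands earlier by 18 hours 10 minutes.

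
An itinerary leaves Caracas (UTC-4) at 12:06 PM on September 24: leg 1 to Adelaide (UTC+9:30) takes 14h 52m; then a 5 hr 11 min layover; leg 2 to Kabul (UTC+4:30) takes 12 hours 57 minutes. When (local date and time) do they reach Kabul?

5:36 AM on Sep 26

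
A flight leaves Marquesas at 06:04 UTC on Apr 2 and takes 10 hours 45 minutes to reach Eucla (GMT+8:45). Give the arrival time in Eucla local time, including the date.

01:34 on April 3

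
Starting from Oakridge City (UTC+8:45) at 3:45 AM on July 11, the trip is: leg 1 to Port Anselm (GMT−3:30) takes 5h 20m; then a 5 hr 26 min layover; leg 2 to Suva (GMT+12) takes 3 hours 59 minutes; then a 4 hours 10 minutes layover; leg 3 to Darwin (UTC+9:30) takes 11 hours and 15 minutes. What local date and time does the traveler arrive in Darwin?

Convert departure to UTC: 3:45 AM − 8:45 = 7:00 PM UTC on Jul 10.
Add 5 hours 20 minutes leg 1 → 12:20 AM UTC (Jul 11).
Add 5 hours 26 minutes layover in Port Anselm → 5:46 AM UTC.
Add 3 hours and 59 minutes leg 2 → 9:45 AM UTC.
Add 4 hours 10 minutes layover in Suva → 1:55 PM UTC.
Add 11 hours and 15 minutes leg 3 → 1:10 AM UTC (Jul 12).
Darwin is UTC+9:30, so local arrival = 1:10 AM + 9:30 = 10:40 AM on Jul 12.

10:40 AM on Jul 12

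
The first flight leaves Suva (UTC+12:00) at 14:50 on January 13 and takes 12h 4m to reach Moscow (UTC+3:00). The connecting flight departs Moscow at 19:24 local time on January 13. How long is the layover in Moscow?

1 hour 30 minutes

Convert departure to UTC: 14:50 − 12:00 = 02:50 UTC on Jan 13.
Add 12 hours 4 minutes flight time → 14:54 UTC.
Moscow is UTC+3:00, so local arrival = 14:54 + 3:00 = 17:54 on Jan 13.
Layover = 19:24 − 17:54 = 1 hour 30 minutes.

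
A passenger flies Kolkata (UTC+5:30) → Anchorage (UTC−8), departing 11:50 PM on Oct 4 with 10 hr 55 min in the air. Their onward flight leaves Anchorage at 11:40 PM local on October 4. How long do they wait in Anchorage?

Convert departure to UTC: 11:50 PM − 5:30 = 6:20 PM UTC on Oct 4.
Add 10 hours 55 minutes flight time → 5:15 AM UTC (Oct 5).
Anchorage is UTC−8:00, so local arrival = 5:15 AM − 8:00 = 9:15 PM on Oct 4.
Layover = 11:40 PM − 9:15 PM = 2 hours 25 minutes.

2 hours 25 minutes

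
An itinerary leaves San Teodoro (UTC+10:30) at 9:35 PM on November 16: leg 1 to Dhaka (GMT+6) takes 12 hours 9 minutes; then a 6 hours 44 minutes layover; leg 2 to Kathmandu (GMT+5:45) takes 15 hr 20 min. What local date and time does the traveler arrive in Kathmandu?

Convert departure to UTC: 9:35 PM − 10:30 = 11:05 AM UTC on Nov 16.
Add 12 hours 9 minutes leg 1 → 11:14 PM UTC.
Add 6 hours and 44 minutes layover in Dhaka → 5:58 AM UTC (Nov 17).
Add 15 hours and 20 minutes leg 2 → 9:18 PM UTC.
Kathmandu is UTC+5:45, so local arrival = 9:18 PM + 5:45 = 3:03 AM on Nov 18.

3:03 AM on Nov 18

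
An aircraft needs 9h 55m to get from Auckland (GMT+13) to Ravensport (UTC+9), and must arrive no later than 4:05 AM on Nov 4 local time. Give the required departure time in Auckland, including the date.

10:10 PM on November 3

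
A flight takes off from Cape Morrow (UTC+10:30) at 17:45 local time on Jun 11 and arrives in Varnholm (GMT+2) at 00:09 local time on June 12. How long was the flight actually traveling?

14 hours 54 minutes

Varnholm is 8:30 behind Cape Morrow.
Clock-face elapsed time (ignoring zones) is 6 hours 24 minutes.
Actual elapsed = 6 hours 24 minutes + 8:30 = 14 hours 54 minutes.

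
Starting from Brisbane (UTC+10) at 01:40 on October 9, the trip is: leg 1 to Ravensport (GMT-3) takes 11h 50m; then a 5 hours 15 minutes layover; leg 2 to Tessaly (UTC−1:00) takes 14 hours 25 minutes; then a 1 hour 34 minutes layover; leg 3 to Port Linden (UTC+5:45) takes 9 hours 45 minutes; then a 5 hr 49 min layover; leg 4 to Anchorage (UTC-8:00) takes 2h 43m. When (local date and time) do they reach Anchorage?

11:01 on October 10

Convert departure to UTC: 01:40 − 10:00 = 15:40 UTC on Oct 8.
Add 11 hours and 50 minutes leg 1 → 03:30 UTC (Oct 9).
Add 5 hours 15 minutes layover in Ravensport → 08:45 UTC.
Add 14 hours and 25 minutes leg 2 → 23:10 UTC.
Add 1 hour 34 minutes layover in Tessaly → 00:44 UTC (Oct 10).
Add 9 hours and 45 minutes leg 3 → 10:29 UTC.
Add 5 hours 49 minutes layover in Port Linden → 16:18 UTC.
Add 2 hours and 43 minutes leg 4 → 19:01 UTC.
Anchorage is UTC−8:00, so local arrival = 19:01 − 8:00 = 11:01 on Oct 10.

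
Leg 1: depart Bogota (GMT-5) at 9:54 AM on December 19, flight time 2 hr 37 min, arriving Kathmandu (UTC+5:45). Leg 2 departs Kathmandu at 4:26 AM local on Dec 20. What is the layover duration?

Convert departure to UTC: 9:54 AM + 5:00 = 2:54 PM UTC on Dec 19.
Add 2 hours and 37 minutes flight time → 5:31 PM UTC.
Kathmandu is UTC+5:45, so local arrival = 5:31 PM + 5:45 = 11:16 PM on Dec 19.
Layover = 4:26 AM − 11:16 PM (+1 day) = 5 hours 10 minutes.

5 hours 10 minutes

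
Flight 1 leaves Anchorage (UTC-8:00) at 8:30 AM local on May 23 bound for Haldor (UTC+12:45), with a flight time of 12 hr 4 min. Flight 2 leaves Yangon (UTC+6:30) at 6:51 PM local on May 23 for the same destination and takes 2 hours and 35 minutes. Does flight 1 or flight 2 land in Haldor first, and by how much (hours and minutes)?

the second, by 13 hours 38 minutes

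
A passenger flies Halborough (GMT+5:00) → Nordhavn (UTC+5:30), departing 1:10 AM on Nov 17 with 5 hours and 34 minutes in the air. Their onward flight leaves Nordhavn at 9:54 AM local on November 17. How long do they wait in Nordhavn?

Convert departure to UTC: 1:10 AM − 5:00 = 8:10 PM UTC on Nov 16.
Add 5 hours 34 minutes flight time → 1:44 AM UTC (Nov 17).
Nordhavn is UTC+5:30, so local arrival = 1:44 AM + 5:30 = 7:14 AM on Nov 17.
Layover = 9:54 AM − 7:14 AM = 2 hours 40 minutes.

2 hours 40 minutes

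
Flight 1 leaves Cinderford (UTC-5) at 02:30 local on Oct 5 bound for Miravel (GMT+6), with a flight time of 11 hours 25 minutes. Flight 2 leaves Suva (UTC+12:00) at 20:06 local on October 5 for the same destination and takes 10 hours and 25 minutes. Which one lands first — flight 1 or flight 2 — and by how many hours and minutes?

the second, by 24 minutes

Flight 1 in UTC: 02:30 + 5:00 = 07:30 on Oct 5.
+11 hours and 25 minutes → arrive 18:55 UTC on Oct 5.
Flight 2 in UTC: 20:06 − 12:00 = 08:06 on Oct 5.
+10 hours and 25 minutes → arrive 18:31 UTC on Oct 5.
Flight 2 lands earlier by 24 minutes.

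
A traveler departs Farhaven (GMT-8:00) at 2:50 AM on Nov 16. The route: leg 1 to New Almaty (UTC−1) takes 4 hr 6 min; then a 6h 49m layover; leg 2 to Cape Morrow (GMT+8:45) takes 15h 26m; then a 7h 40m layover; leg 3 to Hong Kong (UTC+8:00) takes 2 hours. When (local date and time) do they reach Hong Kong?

Convert departure to UTC: 2:50 AM + 8:00 = 10:50 AM UTC on Nov 16.
Add 4 hours 6 minutes leg 1 → 2:56 PM UTC.
Add 6 hours and 49 minutes layover in New Almaty → 9:45 PM UTC.
Add 15 hours 26 minutes leg 2 → 1:11 PM UTC (Nov 17).
Add 7 hours and 40 minutes layover in Cape Morrow → 8:51 PM UTC.
Add 2 hours leg 3 → 10:51 PM UTC.
Hong Kong is UTC+8:00, so local arrival = 10:51 PM + 8:00 = 6:51 AM on Nov 18.

6:51 AM on November 18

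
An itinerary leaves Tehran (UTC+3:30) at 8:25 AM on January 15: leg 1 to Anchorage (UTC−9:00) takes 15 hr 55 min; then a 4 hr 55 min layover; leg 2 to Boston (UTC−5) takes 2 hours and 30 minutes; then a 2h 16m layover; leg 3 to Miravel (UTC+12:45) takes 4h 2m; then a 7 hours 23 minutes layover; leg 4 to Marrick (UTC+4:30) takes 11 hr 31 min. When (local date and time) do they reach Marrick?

9:57 AM on Jan 17

Convert departure to UTC: 8:25 AM − 3:30 = 4:55 AM UTC on Jan 15.
Add 15 hours 55 minutes leg 1 → 8:50 PM UTC.
Add 4 hours and 55 minutes layover in Anchorage → 1:45 AM UTC (Jan 16).
Add 2 hours and 30 minutes leg 2 → 4:15 AM UTC.
Add 2 hours and 16 minutes layover in Boston → 6:31 AM UTC.
Add 4 hours 2 minutes leg 3 → 10:33 AM UTC.
Add 7 hours 23 minutes layover in Miravel → 5:56 PM UTC.
Add 11 hours 31 minutes leg 4 → 5:27 AM UTC (Jan 17).
Marrick is UTC+4:30, so local arrival = 5:27 AM + 4:30 = 9:57 AM on Jan 17.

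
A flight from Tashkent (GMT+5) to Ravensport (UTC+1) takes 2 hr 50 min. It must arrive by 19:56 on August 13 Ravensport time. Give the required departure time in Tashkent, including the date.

Target arrival in UTC: 19:56 − 1:00 = 18:56 on Aug 13.
Subtract 2 hours 50 minutes → departure 16:06 UTC on Aug 13.
Tashkent is UTC+5:00: 16:06 + 5:00 = 21:06 on Aug 13.

21:06 on August 13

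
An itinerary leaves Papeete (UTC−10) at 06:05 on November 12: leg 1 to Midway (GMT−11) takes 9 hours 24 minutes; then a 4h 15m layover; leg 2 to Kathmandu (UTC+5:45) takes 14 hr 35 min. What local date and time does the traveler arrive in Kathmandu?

Convert departure to UTC: 06:05 + 10:00 = 16:05 UTC on Nov 12.
Add 9 hours 24 minutes leg 1 → 01:29 UTC (Nov 13).
Add 4 hours and 15 minutes layover in Midway → 05:44 UTC.
Add 14 hours 35 minutes leg 2 → 20:19 UTC.
Kathmandu is UTC+5:45, so local arrival = 20:19 + 5:45 = 02:04 on Nov 14.

02:04 on Nov 14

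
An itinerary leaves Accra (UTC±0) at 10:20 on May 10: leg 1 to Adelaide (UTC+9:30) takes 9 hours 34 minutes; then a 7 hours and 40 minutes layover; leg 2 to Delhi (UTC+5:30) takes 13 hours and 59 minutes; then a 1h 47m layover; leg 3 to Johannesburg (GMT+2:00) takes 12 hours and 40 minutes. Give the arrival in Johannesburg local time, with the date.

Accra is at UTC+0, so departure is already 10:20 UTC on May 10.
Add 9 hours 34 minutes leg 1 → 19:54 UTC.
Add 7 hours 40 minutes layover in Adelaide → 03:34 UTC (May 11).
Add 13 hours 59 minutes leg 2 → 17:33 UTC.
Add 1 hour and 47 minutes layover in Delhi → 19:20 UTC.
Add 12 hours and 40 minutes leg 3 → 08:00 UTC (May 12).
Johannesburg is UTC+2:00, so local arrival = 08:00 + 2:00 = 10:00 on May 12.

10:00 on May 12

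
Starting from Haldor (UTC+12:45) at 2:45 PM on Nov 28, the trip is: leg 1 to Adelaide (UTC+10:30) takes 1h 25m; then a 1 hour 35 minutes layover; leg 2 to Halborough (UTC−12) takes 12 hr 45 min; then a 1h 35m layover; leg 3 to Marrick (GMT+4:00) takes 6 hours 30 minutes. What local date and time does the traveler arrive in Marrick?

Convert departure to UTC: 2:45 PM − 12:45 = 2:00 AM UTC on Nov 28.
Add 1 hour and 25 minutes leg 1 → 3:25 AM UTC.
Add 1 hour and 35 minutes layover in Adelaide → 5:00 AM UTC.
Add 12 hours 45 minutes leg 2 → 5:45 PM UTC.
Add 1 hour 35 minutes layover in Halborough → 7:20 PM UTC.
Add 6 hours 30 minutes leg 3 → 1:50 AM UTC (Nov 29).
Marrick is UTC+4:00, so local arrival = 1:50 AM + 4:00 = 5:50 AM on Nov 29.

5:50 AM on November 29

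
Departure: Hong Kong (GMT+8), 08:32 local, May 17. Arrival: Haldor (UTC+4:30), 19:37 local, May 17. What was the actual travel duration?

Departure in UTC: 08:32 − 8:00 = 00:32 on May 17.
Arrival in UTC: 19:37 − 4:30 = 15:07 on May 17.
Elapsed = 15:07 − 00:32 = 14 hours 35 minutes.

14 hours 35 minutes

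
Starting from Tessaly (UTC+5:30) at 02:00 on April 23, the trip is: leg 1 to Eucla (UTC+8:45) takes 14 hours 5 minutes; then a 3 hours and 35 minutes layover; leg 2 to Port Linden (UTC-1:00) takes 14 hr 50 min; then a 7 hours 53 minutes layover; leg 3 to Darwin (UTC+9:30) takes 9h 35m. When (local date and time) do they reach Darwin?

Convert departure to UTC: 02:00 − 5:30 = 20:30 UTC on Apr 22.
Add 14 hours and 5 minutes leg 1 → 10:35 UTC (Apr 23).
Add 3 hours 35 minutes layover in Eucla → 14:10 UTC.
Add 14 hours and 50 minutes leg 2 → 05:00 UTC (Apr 24).
Add 7 hours 53 minutes layover in Port Linden → 12:53 UTC.
Add 9 hours 35 minutes leg 3 → 22:28 UTC.
Darwin is UTC+9:30, so local arrival = 22:28 + 9:30 = 07:58 on Apr 25.

07:58 on Apr 25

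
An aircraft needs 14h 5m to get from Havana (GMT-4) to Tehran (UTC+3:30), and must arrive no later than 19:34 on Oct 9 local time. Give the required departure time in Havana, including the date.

21:59 on October 8

Target arrival in UTC: 19:34 − 3:30 = 16:04 on Oct 9.
Subtract 14 hours 5 minutes → departure 01:59 UTC on Oct 9.
Havana is UTC−4:00: 01:59 − 4:00 = 21:59 on Oct 8.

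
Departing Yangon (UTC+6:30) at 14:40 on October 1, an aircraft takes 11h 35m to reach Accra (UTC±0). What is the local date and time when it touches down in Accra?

Convert departure to UTC: 14:40 − 6:30 = 08:10 UTC on Oct 1.
Add 11 hours and 35 minutes travel time → 19:45 UTC.
Accra is UTC+0, so local arrival is the same: 19:45 on Oct 1.

19:45 on Oct 1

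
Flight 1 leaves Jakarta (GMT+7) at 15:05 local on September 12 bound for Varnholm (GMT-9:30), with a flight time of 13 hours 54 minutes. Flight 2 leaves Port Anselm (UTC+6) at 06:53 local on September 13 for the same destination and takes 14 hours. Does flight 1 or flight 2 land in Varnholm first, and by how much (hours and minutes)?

Flight 1 in UTC: 15:05 − 7:00 = 08:05 on Sep 12.
+13 hours and 54 minutes → arrive 21:59 UTC on Sep 12.
Flight 2 in UTC: 06:53 − 6:00 = 00:53 on Sep 13.
+14 hours → arrive 14:53 UTC on Sep 13.
Flight 1 lands earlier by 16 hours 54 minutes.

the first, by 16 hours 54 minutes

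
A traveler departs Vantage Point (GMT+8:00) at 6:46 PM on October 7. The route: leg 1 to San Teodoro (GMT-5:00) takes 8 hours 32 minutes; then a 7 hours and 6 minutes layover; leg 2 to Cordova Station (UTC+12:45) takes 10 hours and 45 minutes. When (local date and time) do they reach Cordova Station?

Convert departure to UTC: 6:46 PM − 8:00 = 10:46 AM UTC on Oct 7.
Add 8 hours 32 minutes leg 1 → 7:18 PM UTC.
Add 7 hours 6 minutes layover in San Teodoro → 2:24 AM UTC (Oct 8).
Add 10 hours 45 minutes leg 2 → 1:09 PM UTC.
Cordova Station is UTC+12:45, so local arrival = 1:09 PM + 12:45 = 1:54 AM on Oct 9.

1:54 AM on October 9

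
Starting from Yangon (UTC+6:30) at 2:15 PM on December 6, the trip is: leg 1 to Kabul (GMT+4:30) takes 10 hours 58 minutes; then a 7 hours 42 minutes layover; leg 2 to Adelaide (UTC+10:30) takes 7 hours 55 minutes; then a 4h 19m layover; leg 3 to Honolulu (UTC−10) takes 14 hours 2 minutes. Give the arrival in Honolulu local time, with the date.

Convert departure to UTC: 2:15 PM − 6:30 = 7:45 AM UTC on Dec 6.
Add 10 hours 58 minutes leg 1 → 6:43 PM UTC.
Add 7 hours and 42 minutes layover in Kabul → 2:25 AM UTC (Dec 7).
Add 7 hours 55 minutes leg 2 → 10:20 AM UTC.
Add 4 hours 19 minutes layover in Adelaide → 2:39 PM UTC.
Add 14 hours and 2 minutes leg 3 → 4:41 AM UTC (Dec 8).
Honolulu is UTC−10:00, so local arrival = 4:41 AM − 10:00 = 6:41 PM on Dec 7.

6:41 PM on December 7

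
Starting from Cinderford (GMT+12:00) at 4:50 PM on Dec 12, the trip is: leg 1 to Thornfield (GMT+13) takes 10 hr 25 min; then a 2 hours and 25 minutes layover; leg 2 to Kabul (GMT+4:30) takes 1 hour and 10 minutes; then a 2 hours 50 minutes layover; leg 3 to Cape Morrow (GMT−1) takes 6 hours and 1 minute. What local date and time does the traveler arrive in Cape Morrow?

2:41 AM on December 13

Convert departure to UTC: 4:50 PM − 12:00 = 4:50 AM UTC on Dec 12.
Add 10 hours 25 minutes leg 1 → 3:15 PM UTC.
Add 2 hours 25 minutes layover in Thornfield → 5:40 PM UTC.
Add 1 hour and 10 minutes leg 2 → 6:50 PM UTC.
Add 2 hours and 50 minutes layover in Kabul → 9:40 PM UTC.
Add 6 hours and 1 minute leg 3 → 3:41 AM UTC (Dec 13).
Cape Morrow is UTC−1:00, so local arrival = 3:41 AM − 1:00 = 2:41 AM on Dec 13.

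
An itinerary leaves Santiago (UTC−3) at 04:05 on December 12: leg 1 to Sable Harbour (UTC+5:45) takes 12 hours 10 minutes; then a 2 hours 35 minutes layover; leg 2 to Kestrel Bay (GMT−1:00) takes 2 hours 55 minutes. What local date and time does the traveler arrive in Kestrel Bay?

Convert departure to UTC: 04:05 + 3:00 = 07:05 UTC on Dec 12.
Add 12 hours 10 minutes leg 1 → 19:15 UTC.
Add 2 hours 35 minutes layover in Sable Harbour → 21:50 UTC.
Add 2 hours 55 minutes leg 2 → 00:45 UTC (Dec 13).
Kestrel Bay is UTC−1:00, so local arrival = 00:45 − 1:00 = 23:45 on Dec 12.

23:45 on December 12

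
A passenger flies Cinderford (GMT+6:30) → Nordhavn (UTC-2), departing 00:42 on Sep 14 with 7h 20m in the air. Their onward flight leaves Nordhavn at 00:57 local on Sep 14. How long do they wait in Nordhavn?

1 hour 25 minutes

Convert departure to UTC: 00:42 − 6:30 = 18:12 UTC on Sep 13.
Add 7 hours 20 minutes flight time → 01:32 UTC (Sep 14).
Nordhavn is UTC−2:00, so local arrival = 01:32 − 2:00 = 23:32 on Sep 13.
Layover = 00:57 − 23:32 (+1 day) = 1 hour 25 minutes.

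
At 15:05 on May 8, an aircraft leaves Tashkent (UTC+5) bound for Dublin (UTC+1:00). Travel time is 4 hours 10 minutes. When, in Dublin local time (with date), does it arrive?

15:15 on May 8

Convert departure to UTC: 15:05 − 5:00 = 10:05 UTC on May 8.
Add 4 hours and 10 minutes travel time → 14:15 UTC.
Dublin is UTC+1:00, so local arrival = 14:15 + 1:00 = 15:15 on May 8.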